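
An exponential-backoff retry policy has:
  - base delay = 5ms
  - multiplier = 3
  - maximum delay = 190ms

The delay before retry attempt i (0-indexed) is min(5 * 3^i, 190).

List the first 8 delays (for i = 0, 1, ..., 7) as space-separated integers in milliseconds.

Computing each delay:
  i=0: min(5*3^0, 190) = 5
  i=1: min(5*3^1, 190) = 15
  i=2: min(5*3^2, 190) = 45
  i=3: min(5*3^3, 190) = 135
  i=4: min(5*3^4, 190) = 190
  i=5: min(5*3^5, 190) = 190
  i=6: min(5*3^6, 190) = 190
  i=7: min(5*3^7, 190) = 190

Answer: 5 15 45 135 190 190 190 190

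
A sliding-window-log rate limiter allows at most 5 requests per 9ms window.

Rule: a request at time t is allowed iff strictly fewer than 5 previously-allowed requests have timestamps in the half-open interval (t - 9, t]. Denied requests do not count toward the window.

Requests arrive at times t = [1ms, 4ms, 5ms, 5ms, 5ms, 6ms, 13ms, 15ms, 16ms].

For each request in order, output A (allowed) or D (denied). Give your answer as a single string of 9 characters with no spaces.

Tracking allowed requests in the window:
  req#1 t=1ms: ALLOW
  req#2 t=4ms: ALLOW
  req#3 t=5ms: ALLOW
  req#4 t=5ms: ALLOW
  req#5 t=5ms: ALLOW
  req#6 t=6ms: DENY
  req#7 t=13ms: ALLOW
  req#8 t=15ms: ALLOW
  req#9 t=16ms: ALLOW

Answer: AAAAADAAA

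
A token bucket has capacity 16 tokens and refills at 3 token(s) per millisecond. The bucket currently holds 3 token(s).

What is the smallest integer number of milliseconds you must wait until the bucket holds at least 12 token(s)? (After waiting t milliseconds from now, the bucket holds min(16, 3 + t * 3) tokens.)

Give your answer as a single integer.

Need 3 + t * 3 >= 12, so t >= 9/3.
Smallest integer t = ceil(9/3) = 3.

Answer: 3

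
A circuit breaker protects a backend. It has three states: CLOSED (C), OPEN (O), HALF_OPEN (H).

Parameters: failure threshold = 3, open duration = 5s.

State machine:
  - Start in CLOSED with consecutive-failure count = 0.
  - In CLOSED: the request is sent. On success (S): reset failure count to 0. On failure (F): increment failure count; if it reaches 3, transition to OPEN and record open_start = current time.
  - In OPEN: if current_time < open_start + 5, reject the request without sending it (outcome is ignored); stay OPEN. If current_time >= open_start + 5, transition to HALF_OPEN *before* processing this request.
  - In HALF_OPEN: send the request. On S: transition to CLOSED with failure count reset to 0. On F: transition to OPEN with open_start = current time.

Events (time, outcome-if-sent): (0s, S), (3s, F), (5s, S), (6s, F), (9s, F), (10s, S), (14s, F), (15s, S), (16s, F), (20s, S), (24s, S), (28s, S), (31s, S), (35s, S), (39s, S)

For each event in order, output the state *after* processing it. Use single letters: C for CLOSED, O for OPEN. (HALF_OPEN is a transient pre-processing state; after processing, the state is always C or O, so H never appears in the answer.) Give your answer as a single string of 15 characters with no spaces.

State after each event:
  event#1 t=0s outcome=S: state=CLOSED
  event#2 t=3s outcome=F: state=CLOSED
  event#3 t=5s outcome=S: state=CLOSED
  event#4 t=6s outcome=F: state=CLOSED
  event#5 t=9s outcome=F: state=CLOSED
  event#6 t=10s outcome=S: state=CLOSED
  event#7 t=14s outcome=F: state=CLOSED
  event#8 t=15s outcome=S: state=CLOSED
  event#9 t=16s outcome=F: state=CLOSED
  event#10 t=20s outcome=S: state=CLOSED
  event#11 t=24s outcome=S: state=CLOSED
  event#12 t=28s outcome=S: state=CLOSED
  event#13 t=31s outcome=S: state=CLOSED
  event#14 t=35s outcome=S: state=CLOSED
  event#15 t=39s outcome=S: state=CLOSED

Answer: CCCCCCCCCCCCCCC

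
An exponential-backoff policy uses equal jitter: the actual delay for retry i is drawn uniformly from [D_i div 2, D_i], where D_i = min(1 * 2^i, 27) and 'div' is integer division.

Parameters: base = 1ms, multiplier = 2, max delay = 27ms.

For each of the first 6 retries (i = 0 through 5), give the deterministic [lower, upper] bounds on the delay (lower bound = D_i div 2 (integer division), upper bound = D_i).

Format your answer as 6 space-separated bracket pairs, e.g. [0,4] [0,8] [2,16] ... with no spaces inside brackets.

Computing bounds per retry:
  i=0: D_i=min(1*2^0,27)=1, bounds=[0,1]
  i=1: D_i=min(1*2^1,27)=2, bounds=[1,2]
  i=2: D_i=min(1*2^2,27)=4, bounds=[2,4]
  i=3: D_i=min(1*2^3,27)=8, bounds=[4,8]
  i=4: D_i=min(1*2^4,27)=16, bounds=[8,16]
  i=5: D_i=min(1*2^5,27)=27, bounds=[13,27]

Answer: [0,1] [1,2] [2,4] [4,8] [8,16] [13,27]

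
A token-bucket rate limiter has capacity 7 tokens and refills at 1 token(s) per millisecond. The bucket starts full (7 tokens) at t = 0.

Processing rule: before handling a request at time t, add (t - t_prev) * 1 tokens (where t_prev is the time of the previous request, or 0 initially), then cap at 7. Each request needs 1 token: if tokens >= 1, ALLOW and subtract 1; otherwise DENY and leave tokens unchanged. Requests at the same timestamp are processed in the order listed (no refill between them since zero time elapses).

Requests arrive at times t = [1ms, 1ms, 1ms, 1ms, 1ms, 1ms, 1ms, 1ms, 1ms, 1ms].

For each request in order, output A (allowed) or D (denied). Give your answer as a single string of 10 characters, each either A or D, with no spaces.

Answer: AAAAAAADDD

Derivation:
Simulating step by step:
  req#1 t=1ms: ALLOW
  req#2 t=1ms: ALLOW
  req#3 t=1ms: ALLOW
  req#4 t=1ms: ALLOW
  req#5 t=1ms: ALLOW
  req#6 t=1ms: ALLOW
  req#7 t=1ms: ALLOW
  req#8 t=1ms: DENY
  req#9 t=1ms: DENY
  req#10 t=1ms: DENY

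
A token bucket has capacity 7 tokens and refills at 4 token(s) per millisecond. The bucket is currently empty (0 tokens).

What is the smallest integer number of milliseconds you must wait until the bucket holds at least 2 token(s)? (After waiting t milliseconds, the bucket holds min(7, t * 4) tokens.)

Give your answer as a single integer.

Answer: 1

Derivation:
Need t * 4 >= 2, so t >= 2/4.
Smallest integer t = ceil(2/4) = 1.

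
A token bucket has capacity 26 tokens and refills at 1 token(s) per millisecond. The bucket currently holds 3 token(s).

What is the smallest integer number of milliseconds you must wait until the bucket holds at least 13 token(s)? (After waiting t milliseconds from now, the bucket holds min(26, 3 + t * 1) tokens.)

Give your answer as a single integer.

Need 3 + t * 1 >= 13, so t >= 10/1.
Smallest integer t = ceil(10/1) = 10.

Answer: 10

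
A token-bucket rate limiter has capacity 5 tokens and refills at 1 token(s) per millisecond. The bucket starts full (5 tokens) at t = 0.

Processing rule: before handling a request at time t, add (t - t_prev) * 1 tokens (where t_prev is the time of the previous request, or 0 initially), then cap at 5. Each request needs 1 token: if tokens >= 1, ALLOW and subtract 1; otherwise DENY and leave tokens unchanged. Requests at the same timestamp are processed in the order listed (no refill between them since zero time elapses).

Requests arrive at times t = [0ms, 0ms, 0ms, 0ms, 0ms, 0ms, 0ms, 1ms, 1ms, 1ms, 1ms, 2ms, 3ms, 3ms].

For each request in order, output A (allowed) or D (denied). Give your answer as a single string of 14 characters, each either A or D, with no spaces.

Answer: AAAAADDADDDAAD

Derivation:
Simulating step by step:
  req#1 t=0ms: ALLOW
  req#2 t=0ms: ALLOW
  req#3 t=0ms: ALLOW
  req#4 t=0ms: ALLOW
  req#5 t=0ms: ALLOW
  req#6 t=0ms: DENY
  req#7 t=0ms: DENY
  req#8 t=1ms: ALLOW
  req#9 t=1ms: DENY
  req#10 t=1ms: DENY
  req#11 t=1ms: DENY
  req#12 t=2ms: ALLOW
  req#13 t=3ms: ALLOW
  req#14 t=3ms: DENY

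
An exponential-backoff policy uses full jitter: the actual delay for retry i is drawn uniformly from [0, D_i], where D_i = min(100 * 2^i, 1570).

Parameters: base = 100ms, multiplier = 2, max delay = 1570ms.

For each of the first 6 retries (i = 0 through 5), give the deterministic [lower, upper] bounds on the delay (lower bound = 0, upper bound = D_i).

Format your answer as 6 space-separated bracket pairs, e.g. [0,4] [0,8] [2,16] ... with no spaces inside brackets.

Computing bounds per retry:
  i=0: D_i=min(100*2^0,1570)=100, bounds=[0,100]
  i=1: D_i=min(100*2^1,1570)=200, bounds=[0,200]
  i=2: D_i=min(100*2^2,1570)=400, bounds=[0,400]
  i=3: D_i=min(100*2^3,1570)=800, bounds=[0,800]
  i=4: D_i=min(100*2^4,1570)=1570, bounds=[0,1570]
  i=5: D_i=min(100*2^5,1570)=1570, bounds=[0,1570]

Answer: [0,100] [0,200] [0,400] [0,800] [0,1570] [0,1570]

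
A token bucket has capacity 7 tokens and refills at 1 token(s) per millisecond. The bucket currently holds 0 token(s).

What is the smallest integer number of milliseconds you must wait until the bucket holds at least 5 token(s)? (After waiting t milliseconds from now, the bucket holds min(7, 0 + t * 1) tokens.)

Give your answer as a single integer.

Answer: 5

Derivation:
Need 0 + t * 1 >= 5, so t >= 5/1.
Smallest integer t = ceil(5/1) = 5.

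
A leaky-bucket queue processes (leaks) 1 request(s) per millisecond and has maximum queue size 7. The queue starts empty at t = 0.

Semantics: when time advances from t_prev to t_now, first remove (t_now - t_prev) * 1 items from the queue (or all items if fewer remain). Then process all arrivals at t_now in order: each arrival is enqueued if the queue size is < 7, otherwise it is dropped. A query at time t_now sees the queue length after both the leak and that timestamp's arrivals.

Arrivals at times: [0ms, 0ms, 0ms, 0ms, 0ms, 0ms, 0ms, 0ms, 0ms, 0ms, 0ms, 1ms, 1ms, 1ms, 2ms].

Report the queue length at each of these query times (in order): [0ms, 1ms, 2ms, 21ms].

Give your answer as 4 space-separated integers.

Answer: 7 7 7 0

Derivation:
Queue lengths at query times:
  query t=0ms: backlog = 7
  query t=1ms: backlog = 7
  query t=2ms: backlog = 7
  query t=21ms: backlog = 0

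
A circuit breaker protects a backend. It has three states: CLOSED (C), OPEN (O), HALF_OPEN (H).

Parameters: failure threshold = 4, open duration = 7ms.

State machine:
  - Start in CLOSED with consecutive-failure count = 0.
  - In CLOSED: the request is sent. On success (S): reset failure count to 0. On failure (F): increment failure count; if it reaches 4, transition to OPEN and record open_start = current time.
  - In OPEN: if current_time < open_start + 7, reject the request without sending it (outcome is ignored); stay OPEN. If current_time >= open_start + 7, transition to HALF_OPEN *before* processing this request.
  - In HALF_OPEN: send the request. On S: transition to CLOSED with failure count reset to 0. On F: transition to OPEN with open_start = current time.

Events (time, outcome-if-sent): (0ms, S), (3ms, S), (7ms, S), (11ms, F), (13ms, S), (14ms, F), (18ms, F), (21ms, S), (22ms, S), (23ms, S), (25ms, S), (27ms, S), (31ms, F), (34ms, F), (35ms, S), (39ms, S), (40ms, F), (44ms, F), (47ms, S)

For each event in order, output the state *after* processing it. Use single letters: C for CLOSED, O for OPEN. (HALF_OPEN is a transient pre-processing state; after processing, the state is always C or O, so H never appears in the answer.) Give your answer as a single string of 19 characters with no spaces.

Answer: CCCCCCCCCCCCCCCCCCC

Derivation:
State after each event:
  event#1 t=0ms outcome=S: state=CLOSED
  event#2 t=3ms outcome=S: state=CLOSED
  event#3 t=7ms outcome=S: state=CLOSED
  event#4 t=11ms outcome=F: state=CLOSED
  event#5 t=13ms outcome=S: state=CLOSED
  event#6 t=14ms outcome=F: state=CLOSED
  event#7 t=18ms outcome=F: state=CLOSED
  event#8 t=21ms outcome=S: state=CLOSED
  event#9 t=22ms outcome=S: state=CLOSED
  event#10 t=23ms outcome=S: state=CLOSED
  event#11 t=25ms outcome=S: state=CLOSED
  event#12 t=27ms outcome=S: state=CLOSED
  event#13 t=31ms outcome=F: state=CLOSED
  event#14 t=34ms outcome=F: state=CLOSED
  event#15 t=35ms outcome=S: state=CLOSED
  event#16 t=39ms outcome=S: state=CLOSED
  event#17 t=40ms outcome=F: state=CLOSED
  event#18 t=44ms outcome=F: state=CLOSED
  event#19 t=47ms outcome=S: state=CLOSED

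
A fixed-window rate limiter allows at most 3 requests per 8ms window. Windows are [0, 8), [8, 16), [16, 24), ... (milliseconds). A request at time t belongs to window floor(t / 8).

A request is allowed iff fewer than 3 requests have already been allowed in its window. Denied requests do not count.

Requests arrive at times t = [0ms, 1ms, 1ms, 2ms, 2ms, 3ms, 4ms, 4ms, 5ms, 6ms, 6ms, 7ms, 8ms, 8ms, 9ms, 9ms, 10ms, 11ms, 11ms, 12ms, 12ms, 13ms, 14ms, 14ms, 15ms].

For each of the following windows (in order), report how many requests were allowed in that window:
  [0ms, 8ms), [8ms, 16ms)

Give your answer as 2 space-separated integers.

Answer: 3 3

Derivation:
Processing requests:
  req#1 t=0ms (window 0): ALLOW
  req#2 t=1ms (window 0): ALLOW
  req#3 t=1ms (window 0): ALLOW
  req#4 t=2ms (window 0): DENY
  req#5 t=2ms (window 0): DENY
  req#6 t=3ms (window 0): DENY
  req#7 t=4ms (window 0): DENY
  req#8 t=4ms (window 0): DENY
  req#9 t=5ms (window 0): DENY
  req#10 t=6ms (window 0): DENY
  req#11 t=6ms (window 0): DENY
  req#12 t=7ms (window 0): DENY
  req#13 t=8ms (window 1): ALLOW
  req#14 t=8ms (window 1): ALLOW
  req#15 t=9ms (window 1): ALLOW
  req#16 t=9ms (window 1): DENY
  req#17 t=10ms (window 1): DENY
  req#18 t=11ms (window 1): DENY
  req#19 t=11ms (window 1): DENY
  req#20 t=12ms (window 1): DENY
  req#21 t=12ms (window 1): DENY
  req#22 t=13ms (window 1): DENY
  req#23 t=14ms (window 1): DENY
  req#24 t=14ms (window 1): DENY
  req#25 t=15ms (window 1): DENY

Allowed counts by window: 3 3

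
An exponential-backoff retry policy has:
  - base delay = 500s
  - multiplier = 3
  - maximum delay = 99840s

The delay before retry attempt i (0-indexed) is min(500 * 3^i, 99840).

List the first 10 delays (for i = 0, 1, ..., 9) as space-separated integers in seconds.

Computing each delay:
  i=0: min(500*3^0, 99840) = 500
  i=1: min(500*3^1, 99840) = 1500
  i=2: min(500*3^2, 99840) = 4500
  i=3: min(500*3^3, 99840) = 13500
  i=4: min(500*3^4, 99840) = 40500
  i=5: min(500*3^5, 99840) = 99840
  i=6: min(500*3^6, 99840) = 99840
  i=7: min(500*3^7, 99840) = 99840
  i=8: min(500*3^8, 99840) = 99840
  i=9: min(500*3^9, 99840) = 99840

Answer: 500 1500 4500 13500 40500 99840 99840 99840 99840 99840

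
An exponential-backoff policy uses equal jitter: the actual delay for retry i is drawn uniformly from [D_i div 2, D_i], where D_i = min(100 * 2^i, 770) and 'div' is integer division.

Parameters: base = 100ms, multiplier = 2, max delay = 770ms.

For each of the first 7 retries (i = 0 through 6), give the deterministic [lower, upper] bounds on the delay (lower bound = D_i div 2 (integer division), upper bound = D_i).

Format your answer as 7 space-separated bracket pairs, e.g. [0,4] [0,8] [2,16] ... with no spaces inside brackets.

Computing bounds per retry:
  i=0: D_i=min(100*2^0,770)=100, bounds=[50,100]
  i=1: D_i=min(100*2^1,770)=200, bounds=[100,200]
  i=2: D_i=min(100*2^2,770)=400, bounds=[200,400]
  i=3: D_i=min(100*2^3,770)=770, bounds=[385,770]
  i=4: D_i=min(100*2^4,770)=770, bounds=[385,770]
  i=5: D_i=min(100*2^5,770)=770, bounds=[385,770]
  i=6: D_i=min(100*2^6,770)=770, bounds=[385,770]

Answer: [50,100] [100,200] [200,400] [385,770] [385,770] [385,770] [385,770]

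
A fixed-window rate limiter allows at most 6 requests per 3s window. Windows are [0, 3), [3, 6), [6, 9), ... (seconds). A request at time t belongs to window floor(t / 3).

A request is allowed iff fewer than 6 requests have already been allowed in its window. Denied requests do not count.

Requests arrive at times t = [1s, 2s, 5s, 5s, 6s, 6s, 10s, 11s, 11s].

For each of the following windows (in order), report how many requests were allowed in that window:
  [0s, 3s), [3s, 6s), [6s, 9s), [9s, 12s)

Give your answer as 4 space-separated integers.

Answer: 2 2 2 3

Derivation:
Processing requests:
  req#1 t=1s (window 0): ALLOW
  req#2 t=2s (window 0): ALLOW
  req#3 t=5s (window 1): ALLOW
  req#4 t=5s (window 1): ALLOW
  req#5 t=6s (window 2): ALLOW
  req#6 t=6s (window 2): ALLOW
  req#7 t=10s (window 3): ALLOW
  req#8 t=11s (window 3): ALLOW
  req#9 t=11s (window 3): ALLOW

Allowed counts by window: 2 2 2 3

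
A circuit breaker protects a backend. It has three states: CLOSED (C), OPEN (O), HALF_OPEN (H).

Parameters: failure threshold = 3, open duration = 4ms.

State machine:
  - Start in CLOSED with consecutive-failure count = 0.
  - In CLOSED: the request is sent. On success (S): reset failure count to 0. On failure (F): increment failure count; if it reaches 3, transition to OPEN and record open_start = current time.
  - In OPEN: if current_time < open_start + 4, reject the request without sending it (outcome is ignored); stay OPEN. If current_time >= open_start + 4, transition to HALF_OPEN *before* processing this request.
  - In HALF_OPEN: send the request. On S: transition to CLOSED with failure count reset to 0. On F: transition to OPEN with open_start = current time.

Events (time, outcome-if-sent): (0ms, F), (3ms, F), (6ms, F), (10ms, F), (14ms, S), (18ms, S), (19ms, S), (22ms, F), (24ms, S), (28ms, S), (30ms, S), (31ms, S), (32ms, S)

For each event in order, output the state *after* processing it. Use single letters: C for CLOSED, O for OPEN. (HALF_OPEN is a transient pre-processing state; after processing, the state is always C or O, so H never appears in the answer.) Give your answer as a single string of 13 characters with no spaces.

State after each event:
  event#1 t=0ms outcome=F: state=CLOSED
  event#2 t=3ms outcome=F: state=CLOSED
  event#3 t=6ms outcome=F: state=OPEN
  event#4 t=10ms outcome=F: state=OPEN
  event#5 t=14ms outcome=S: state=CLOSED
  event#6 t=18ms outcome=S: state=CLOSED
  event#7 t=19ms outcome=S: state=CLOSED
  event#8 t=22ms outcome=F: state=CLOSED
  event#9 t=24ms outcome=S: state=CLOSED
  event#10 t=28ms outcome=S: state=CLOSED
  event#11 t=30ms outcome=S: state=CLOSED
  event#12 t=31ms outcome=S: state=CLOSED
  event#13 t=32ms outcome=S: state=CLOSED

Answer: CCOOCCCCCCCCC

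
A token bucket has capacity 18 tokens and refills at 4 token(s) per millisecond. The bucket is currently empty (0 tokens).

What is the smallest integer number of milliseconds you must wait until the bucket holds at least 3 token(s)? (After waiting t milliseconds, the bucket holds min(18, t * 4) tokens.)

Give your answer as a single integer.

Answer: 1

Derivation:
Need t * 4 >= 3, so t >= 3/4.
Smallest integer t = ceil(3/4) = 1.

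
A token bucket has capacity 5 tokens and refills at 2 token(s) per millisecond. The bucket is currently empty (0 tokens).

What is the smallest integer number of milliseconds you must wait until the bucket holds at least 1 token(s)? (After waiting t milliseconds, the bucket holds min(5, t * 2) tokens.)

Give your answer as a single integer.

Answer: 1

Derivation:
Need t * 2 >= 1, so t >= 1/2.
Smallest integer t = ceil(1/2) = 1.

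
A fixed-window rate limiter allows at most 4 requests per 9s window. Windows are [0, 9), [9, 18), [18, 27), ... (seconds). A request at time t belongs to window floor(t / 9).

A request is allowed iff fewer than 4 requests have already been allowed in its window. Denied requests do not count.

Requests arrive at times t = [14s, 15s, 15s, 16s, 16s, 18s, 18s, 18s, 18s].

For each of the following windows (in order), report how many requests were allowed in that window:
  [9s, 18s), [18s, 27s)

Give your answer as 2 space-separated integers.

Processing requests:
  req#1 t=14s (window 1): ALLOW
  req#2 t=15s (window 1): ALLOW
  req#3 t=15s (window 1): ALLOW
  req#4 t=16s (window 1): ALLOW
  req#5 t=16s (window 1): DENY
  req#6 t=18s (window 2): ALLOW
  req#7 t=18s (window 2): ALLOW
  req#8 t=18s (window 2): ALLOW
  req#9 t=18s (window 2): ALLOW

Allowed counts by window: 4 4

Answer: 4 4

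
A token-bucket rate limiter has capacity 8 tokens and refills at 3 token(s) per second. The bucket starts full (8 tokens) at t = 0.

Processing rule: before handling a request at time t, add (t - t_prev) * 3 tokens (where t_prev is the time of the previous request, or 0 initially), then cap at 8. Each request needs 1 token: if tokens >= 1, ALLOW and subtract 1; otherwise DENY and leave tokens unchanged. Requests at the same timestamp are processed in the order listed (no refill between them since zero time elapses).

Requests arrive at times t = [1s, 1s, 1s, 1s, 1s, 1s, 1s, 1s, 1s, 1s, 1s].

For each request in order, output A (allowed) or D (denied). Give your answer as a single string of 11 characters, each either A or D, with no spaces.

Simulating step by step:
  req#1 t=1s: ALLOW
  req#2 t=1s: ALLOW
  req#3 t=1s: ALLOW
  req#4 t=1s: ALLOW
  req#5 t=1s: ALLOW
  req#6 t=1s: ALLOW
  req#7 t=1s: ALLOW
  req#8 t=1s: ALLOW
  req#9 t=1s: DENY
  req#10 t=1s: DENY
  req#11 t=1s: DENY

Answer: AAAAAAAADDD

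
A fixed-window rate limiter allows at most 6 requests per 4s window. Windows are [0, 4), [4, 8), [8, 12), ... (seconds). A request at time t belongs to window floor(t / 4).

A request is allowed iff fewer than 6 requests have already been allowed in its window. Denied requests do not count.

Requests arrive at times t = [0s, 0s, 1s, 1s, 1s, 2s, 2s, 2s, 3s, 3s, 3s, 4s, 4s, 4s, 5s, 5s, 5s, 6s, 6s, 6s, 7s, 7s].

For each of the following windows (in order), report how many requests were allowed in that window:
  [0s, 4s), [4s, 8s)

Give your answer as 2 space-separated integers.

Processing requests:
  req#1 t=0s (window 0): ALLOW
  req#2 t=0s (window 0): ALLOW
  req#3 t=1s (window 0): ALLOW
  req#4 t=1s (window 0): ALLOW
  req#5 t=1s (window 0): ALLOW
  req#6 t=2s (window 0): ALLOW
  req#7 t=2s (window 0): DENY
  req#8 t=2s (window 0): DENY
  req#9 t=3s (window 0): DENY
  req#10 t=3s (window 0): DENY
  req#11 t=3s (window 0): DENY
  req#12 t=4s (window 1): ALLOW
  req#13 t=4s (window 1): ALLOW
  req#14 t=4s (window 1): ALLOW
  req#15 t=5s (window 1): ALLOW
  req#16 t=5s (window 1): ALLOW
  req#17 t=5s (window 1): ALLOW
  req#18 t=6s (window 1): DENY
  req#19 t=6s (window 1): DENY
  req#20 t=6s (window 1): DENY
  req#21 t=7s (window 1): DENY
  req#22 t=7s (window 1): DENY

Allowed counts by window: 6 6

Answer: 6 6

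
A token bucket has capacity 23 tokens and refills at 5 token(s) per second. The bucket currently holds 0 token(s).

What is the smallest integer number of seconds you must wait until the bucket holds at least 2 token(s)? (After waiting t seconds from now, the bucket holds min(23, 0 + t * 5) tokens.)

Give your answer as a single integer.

Answer: 1

Derivation:
Need 0 + t * 5 >= 2, so t >= 2/5.
Smallest integer t = ceil(2/5) = 1.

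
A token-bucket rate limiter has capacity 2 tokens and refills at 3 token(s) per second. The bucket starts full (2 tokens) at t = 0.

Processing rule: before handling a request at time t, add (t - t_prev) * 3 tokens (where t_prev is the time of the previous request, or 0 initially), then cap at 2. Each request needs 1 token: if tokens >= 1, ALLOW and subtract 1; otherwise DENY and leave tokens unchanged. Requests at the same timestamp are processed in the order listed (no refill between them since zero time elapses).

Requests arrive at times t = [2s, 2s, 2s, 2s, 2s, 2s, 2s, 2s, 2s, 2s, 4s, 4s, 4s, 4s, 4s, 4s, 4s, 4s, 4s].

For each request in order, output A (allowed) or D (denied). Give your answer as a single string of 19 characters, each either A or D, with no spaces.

Simulating step by step:
  req#1 t=2s: ALLOW
  req#2 t=2s: ALLOW
  req#3 t=2s: DENY
  req#4 t=2s: DENY
  req#5 t=2s: DENY
  req#6 t=2s: DENY
  req#7 t=2s: DENY
  req#8 t=2s: DENY
  req#9 t=2s: DENY
  req#10 t=2s: DENY
  req#11 t=4s: ALLOW
  req#12 t=4s: ALLOW
  req#13 t=4s: DENY
  req#14 t=4s: DENY
  req#15 t=4s: DENY
  req#16 t=4s: DENY
  req#17 t=4s: DENY
  req#18 t=4s: DENY
  req#19 t=4s: DENY

Answer: AADDDDDDDDAADDDDDDD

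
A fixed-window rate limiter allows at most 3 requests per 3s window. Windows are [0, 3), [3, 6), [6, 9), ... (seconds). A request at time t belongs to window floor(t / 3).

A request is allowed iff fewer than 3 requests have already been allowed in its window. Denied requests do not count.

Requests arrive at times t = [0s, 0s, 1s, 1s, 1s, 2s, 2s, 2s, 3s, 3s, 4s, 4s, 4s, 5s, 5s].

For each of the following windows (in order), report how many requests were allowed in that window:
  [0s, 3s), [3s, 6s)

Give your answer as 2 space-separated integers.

Processing requests:
  req#1 t=0s (window 0): ALLOW
  req#2 t=0s (window 0): ALLOW
  req#3 t=1s (window 0): ALLOW
  req#4 t=1s (window 0): DENY
  req#5 t=1s (window 0): DENY
  req#6 t=2s (window 0): DENY
  req#7 t=2s (window 0): DENY
  req#8 t=2s (window 0): DENY
  req#9 t=3s (window 1): ALLOW
  req#10 t=3s (window 1): ALLOW
  req#11 t=4s (window 1): ALLOW
  req#12 t=4s (window 1): DENY
  req#13 t=4s (window 1): DENY
  req#14 t=5s (window 1): DENY
  req#15 t=5s (window 1): DENY

Allowed counts by window: 3 3

Answer: 3 3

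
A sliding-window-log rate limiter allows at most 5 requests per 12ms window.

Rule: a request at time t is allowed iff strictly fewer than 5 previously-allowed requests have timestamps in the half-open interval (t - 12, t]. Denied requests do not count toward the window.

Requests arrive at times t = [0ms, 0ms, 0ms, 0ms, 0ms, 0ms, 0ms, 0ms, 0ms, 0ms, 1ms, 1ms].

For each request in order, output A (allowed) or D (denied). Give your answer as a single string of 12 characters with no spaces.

Answer: AAAAADDDDDDD

Derivation:
Tracking allowed requests in the window:
  req#1 t=0ms: ALLOW
  req#2 t=0ms: ALLOW
  req#3 t=0ms: ALLOW
  req#4 t=0ms: ALLOW
  req#5 t=0ms: ALLOW
  req#6 t=0ms: DENY
  req#7 t=0ms: DENY
  req#8 t=0ms: DENY
  req#9 t=0ms: DENY
  req#10 t=0ms: DENY
  req#11 t=1ms: DENY
  req#12 t=1ms: DENY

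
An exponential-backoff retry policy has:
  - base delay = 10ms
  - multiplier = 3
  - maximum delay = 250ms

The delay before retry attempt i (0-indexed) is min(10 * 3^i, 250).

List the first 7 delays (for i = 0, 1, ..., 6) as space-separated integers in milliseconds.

Answer: 10 30 90 250 250 250 250

Derivation:
Computing each delay:
  i=0: min(10*3^0, 250) = 10
  i=1: min(10*3^1, 250) = 30
  i=2: min(10*3^2, 250) = 90
  i=3: min(10*3^3, 250) = 250
  i=4: min(10*3^4, 250) = 250
  i=5: min(10*3^5, 250) = 250
  i=6: min(10*3^6, 250) = 250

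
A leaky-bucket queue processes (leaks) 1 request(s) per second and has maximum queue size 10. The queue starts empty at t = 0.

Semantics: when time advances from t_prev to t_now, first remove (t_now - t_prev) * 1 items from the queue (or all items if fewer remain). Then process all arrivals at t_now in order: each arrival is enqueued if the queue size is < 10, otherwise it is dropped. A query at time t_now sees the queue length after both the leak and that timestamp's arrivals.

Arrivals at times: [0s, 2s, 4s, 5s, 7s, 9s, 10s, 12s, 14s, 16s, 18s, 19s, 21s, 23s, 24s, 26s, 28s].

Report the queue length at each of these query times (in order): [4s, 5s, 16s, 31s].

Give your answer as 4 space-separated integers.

Answer: 1 1 1 0

Derivation:
Queue lengths at query times:
  query t=4s: backlog = 1
  query t=5s: backlog = 1
  query t=16s: backlog = 1
  query t=31s: backlog = 0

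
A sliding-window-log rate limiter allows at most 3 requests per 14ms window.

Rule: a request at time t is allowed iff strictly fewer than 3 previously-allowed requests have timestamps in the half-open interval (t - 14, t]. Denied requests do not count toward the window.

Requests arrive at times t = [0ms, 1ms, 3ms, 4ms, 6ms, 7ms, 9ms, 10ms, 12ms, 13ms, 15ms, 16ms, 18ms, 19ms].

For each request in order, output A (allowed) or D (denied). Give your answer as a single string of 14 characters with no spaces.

Answer: AAADDDDDDDAAAD

Derivation:
Tracking allowed requests in the window:
  req#1 t=0ms: ALLOW
  req#2 t=1ms: ALLOW
  req#3 t=3ms: ALLOW
  req#4 t=4ms: DENY
  req#5 t=6ms: DENY
  req#6 t=7ms: DENY
  req#7 t=9ms: DENY
  req#8 t=10ms: DENY
  req#9 t=12ms: DENY
  req#10 t=13ms: DENY
  req#11 t=15ms: ALLOW
  req#12 t=16ms: ALLOW
  req#13 t=18ms: ALLOW
  req#14 t=19ms: DENY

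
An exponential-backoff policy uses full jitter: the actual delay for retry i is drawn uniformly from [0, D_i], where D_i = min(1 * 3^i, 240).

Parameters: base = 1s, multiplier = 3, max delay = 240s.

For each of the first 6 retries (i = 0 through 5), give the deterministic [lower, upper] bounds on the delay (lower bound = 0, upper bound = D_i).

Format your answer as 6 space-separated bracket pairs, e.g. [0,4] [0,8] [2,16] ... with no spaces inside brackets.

Answer: [0,1] [0,3] [0,9] [0,27] [0,81] [0,240]

Derivation:
Computing bounds per retry:
  i=0: D_i=min(1*3^0,240)=1, bounds=[0,1]
  i=1: D_i=min(1*3^1,240)=3, bounds=[0,3]
  i=2: D_i=min(1*3^2,240)=9, bounds=[0,9]
  i=3: D_i=min(1*3^3,240)=27, bounds=[0,27]
  i=4: D_i=min(1*3^4,240)=81, bounds=[0,81]
  i=5: D_i=min(1*3^5,240)=240, bounds=[0,240]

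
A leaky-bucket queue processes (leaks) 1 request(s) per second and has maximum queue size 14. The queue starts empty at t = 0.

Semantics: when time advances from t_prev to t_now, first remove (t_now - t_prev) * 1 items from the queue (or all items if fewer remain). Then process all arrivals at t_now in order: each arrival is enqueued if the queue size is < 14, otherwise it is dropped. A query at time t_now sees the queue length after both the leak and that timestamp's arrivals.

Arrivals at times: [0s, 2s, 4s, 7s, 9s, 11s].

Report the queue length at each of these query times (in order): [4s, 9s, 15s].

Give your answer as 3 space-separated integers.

Answer: 1 1 0

Derivation:
Queue lengths at query times:
  query t=4s: backlog = 1
  query t=9s: backlog = 1
  query t=15s: backlog = 0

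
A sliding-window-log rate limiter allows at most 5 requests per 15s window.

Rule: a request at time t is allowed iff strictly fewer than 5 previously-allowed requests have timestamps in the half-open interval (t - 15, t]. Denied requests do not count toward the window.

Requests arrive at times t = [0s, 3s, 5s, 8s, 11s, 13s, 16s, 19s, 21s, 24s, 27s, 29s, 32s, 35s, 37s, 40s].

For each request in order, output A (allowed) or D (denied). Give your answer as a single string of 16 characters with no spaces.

Answer: AAAAADAAAAADAAAA

Derivation:
Tracking allowed requests in the window:
  req#1 t=0s: ALLOW
  req#2 t=3s: ALLOW
  req#3 t=5s: ALLOW
  req#4 t=8s: ALLOW
  req#5 t=11s: ALLOW
  req#6 t=13s: DENY
  req#7 t=16s: ALLOW
  req#8 t=19s: ALLOW
  req#9 t=21s: ALLOW
  req#10 t=24s: ALLOW
  req#11 t=27s: ALLOW
  req#12 t=29s: DENY
  req#13 t=32s: ALLOW
  req#14 t=35s: ALLOW
  req#15 t=37s: ALLOW
  req#16 t=40s: ALLOW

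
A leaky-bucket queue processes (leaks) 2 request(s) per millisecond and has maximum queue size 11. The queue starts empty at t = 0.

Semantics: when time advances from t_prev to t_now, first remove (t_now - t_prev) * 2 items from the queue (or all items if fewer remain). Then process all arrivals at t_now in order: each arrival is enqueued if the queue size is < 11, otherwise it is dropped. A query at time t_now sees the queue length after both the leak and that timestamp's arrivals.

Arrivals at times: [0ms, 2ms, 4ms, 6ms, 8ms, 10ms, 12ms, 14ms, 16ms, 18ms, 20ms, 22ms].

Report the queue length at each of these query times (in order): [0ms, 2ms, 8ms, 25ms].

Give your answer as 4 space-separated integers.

Queue lengths at query times:
  query t=0ms: backlog = 1
  query t=2ms: backlog = 1
  query t=8ms: backlog = 1
  query t=25ms: backlog = 0

Answer: 1 1 1 0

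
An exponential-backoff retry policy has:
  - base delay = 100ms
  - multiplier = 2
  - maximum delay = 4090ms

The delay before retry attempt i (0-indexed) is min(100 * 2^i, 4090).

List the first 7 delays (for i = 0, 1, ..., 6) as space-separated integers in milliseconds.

Answer: 100 200 400 800 1600 3200 4090

Derivation:
Computing each delay:
  i=0: min(100*2^0, 4090) = 100
  i=1: min(100*2^1, 4090) = 200
  i=2: min(100*2^2, 4090) = 400
  i=3: min(100*2^3, 4090) = 800
  i=4: min(100*2^4, 4090) = 1600
  i=5: min(100*2^5, 4090) = 3200
  i=6: min(100*2^6, 4090) = 4090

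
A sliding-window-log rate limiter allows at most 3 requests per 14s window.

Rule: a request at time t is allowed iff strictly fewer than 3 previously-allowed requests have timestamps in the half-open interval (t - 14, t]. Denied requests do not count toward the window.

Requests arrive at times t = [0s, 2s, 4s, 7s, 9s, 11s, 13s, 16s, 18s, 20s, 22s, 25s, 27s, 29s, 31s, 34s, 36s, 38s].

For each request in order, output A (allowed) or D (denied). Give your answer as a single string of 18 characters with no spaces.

Tracking allowed requests in the window:
  req#1 t=0s: ALLOW
  req#2 t=2s: ALLOW
  req#3 t=4s: ALLOW
  req#4 t=7s: DENY
  req#5 t=9s: DENY
  req#6 t=11s: DENY
  req#7 t=13s: DENY
  req#8 t=16s: ALLOW
  req#9 t=18s: ALLOW
  req#10 t=20s: ALLOW
  req#11 t=22s: DENY
  req#12 t=25s: DENY
  req#13 t=27s: DENY
  req#14 t=29s: DENY
  req#15 t=31s: ALLOW
  req#16 t=34s: ALLOW
  req#17 t=36s: ALLOW
  req#18 t=38s: DENY

Answer: AAADDDDAAADDDDAAAD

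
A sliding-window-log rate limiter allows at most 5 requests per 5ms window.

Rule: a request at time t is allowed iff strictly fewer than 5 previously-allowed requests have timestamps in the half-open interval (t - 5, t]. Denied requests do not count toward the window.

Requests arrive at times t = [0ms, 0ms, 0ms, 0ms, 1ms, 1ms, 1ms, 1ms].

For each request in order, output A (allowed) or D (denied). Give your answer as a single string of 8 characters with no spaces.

Answer: AAAAADDD

Derivation:
Tracking allowed requests in the window:
  req#1 t=0ms: ALLOW
  req#2 t=0ms: ALLOW
  req#3 t=0ms: ALLOW
  req#4 t=0ms: ALLOW
  req#5 t=1ms: ALLOW
  req#6 t=1ms: DENY
  req#7 t=1ms: DENY
  req#8 t=1ms: DENY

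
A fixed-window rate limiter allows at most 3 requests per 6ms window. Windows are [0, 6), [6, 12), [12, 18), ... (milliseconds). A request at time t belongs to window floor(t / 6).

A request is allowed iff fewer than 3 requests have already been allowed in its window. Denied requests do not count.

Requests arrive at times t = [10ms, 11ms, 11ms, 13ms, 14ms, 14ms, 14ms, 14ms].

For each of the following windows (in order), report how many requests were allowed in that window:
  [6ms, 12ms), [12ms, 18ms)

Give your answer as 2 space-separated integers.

Processing requests:
  req#1 t=10ms (window 1): ALLOW
  req#2 t=11ms (window 1): ALLOW
  req#3 t=11ms (window 1): ALLOW
  req#4 t=13ms (window 2): ALLOW
  req#5 t=14ms (window 2): ALLOW
  req#6 t=14ms (window 2): ALLOW
  req#7 t=14ms (window 2): DENY
  req#8 t=14ms (window 2): DENY

Allowed counts by window: 3 3

Answer: 3 3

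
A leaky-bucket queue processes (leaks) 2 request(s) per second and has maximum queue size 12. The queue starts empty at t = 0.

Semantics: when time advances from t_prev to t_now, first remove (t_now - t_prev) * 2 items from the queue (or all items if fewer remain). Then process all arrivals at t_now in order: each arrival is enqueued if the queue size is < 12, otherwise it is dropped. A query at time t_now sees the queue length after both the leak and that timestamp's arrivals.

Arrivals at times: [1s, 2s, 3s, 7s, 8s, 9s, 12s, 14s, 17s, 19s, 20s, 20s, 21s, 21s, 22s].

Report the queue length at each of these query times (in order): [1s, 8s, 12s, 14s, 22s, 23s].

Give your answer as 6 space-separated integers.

Answer: 1 1 1 1 1 0

Derivation:
Queue lengths at query times:
  query t=1s: backlog = 1
  query t=8s: backlog = 1
  query t=12s: backlog = 1
  query t=14s: backlog = 1
  query t=22s: backlog = 1
  query t=23s: backlog = 0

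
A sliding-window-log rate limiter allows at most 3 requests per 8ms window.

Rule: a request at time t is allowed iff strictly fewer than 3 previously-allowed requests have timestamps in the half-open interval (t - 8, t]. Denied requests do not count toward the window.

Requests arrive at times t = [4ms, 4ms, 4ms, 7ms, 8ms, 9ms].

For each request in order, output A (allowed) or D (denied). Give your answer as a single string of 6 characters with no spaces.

Tracking allowed requests in the window:
  req#1 t=4ms: ALLOW
  req#2 t=4ms: ALLOW
  req#3 t=4ms: ALLOW
  req#4 t=7ms: DENY
  req#5 t=8ms: DENY
  req#6 t=9ms: DENY

Answer: AAADDD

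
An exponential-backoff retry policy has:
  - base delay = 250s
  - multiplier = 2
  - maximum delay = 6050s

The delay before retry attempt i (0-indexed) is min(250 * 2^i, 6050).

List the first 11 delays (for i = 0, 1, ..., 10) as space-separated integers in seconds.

Answer: 250 500 1000 2000 4000 6050 6050 6050 6050 6050 6050

Derivation:
Computing each delay:
  i=0: min(250*2^0, 6050) = 250
  i=1: min(250*2^1, 6050) = 500
  i=2: min(250*2^2, 6050) = 1000
  i=3: min(250*2^3, 6050) = 2000
  i=4: min(250*2^4, 6050) = 4000
  i=5: min(250*2^5, 6050) = 6050
  i=6: min(250*2^6, 6050) = 6050
  i=7: min(250*2^7, 6050) = 6050
  i=8: min(250*2^8, 6050) = 6050
  i=9: min(250*2^9, 6050) = 6050
  i=10: min(250*2^10, 6050) = 6050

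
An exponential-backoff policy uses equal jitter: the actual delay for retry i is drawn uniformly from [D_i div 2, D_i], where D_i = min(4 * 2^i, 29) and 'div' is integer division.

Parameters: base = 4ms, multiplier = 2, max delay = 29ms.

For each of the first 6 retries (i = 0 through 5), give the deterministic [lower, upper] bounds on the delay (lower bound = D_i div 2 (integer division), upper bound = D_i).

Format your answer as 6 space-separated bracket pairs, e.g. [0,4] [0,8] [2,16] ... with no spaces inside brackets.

Answer: [2,4] [4,8] [8,16] [14,29] [14,29] [14,29]

Derivation:
Computing bounds per retry:
  i=0: D_i=min(4*2^0,29)=4, bounds=[2,4]
  i=1: D_i=min(4*2^1,29)=8, bounds=[4,8]
  i=2: D_i=min(4*2^2,29)=16, bounds=[8,16]
  i=3: D_i=min(4*2^3,29)=29, bounds=[14,29]
  i=4: D_i=min(4*2^4,29)=29, bounds=[14,29]
  i=5: D_i=min(4*2^5,29)=29, bounds=[14,29]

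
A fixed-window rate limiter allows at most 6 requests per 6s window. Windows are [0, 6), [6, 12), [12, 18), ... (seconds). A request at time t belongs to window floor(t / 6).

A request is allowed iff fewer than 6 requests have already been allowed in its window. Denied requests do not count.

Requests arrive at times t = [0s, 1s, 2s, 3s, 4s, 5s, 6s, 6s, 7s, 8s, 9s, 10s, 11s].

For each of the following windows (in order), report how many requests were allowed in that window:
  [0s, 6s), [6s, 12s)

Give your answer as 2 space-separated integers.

Answer: 6 6

Derivation:
Processing requests:
  req#1 t=0s (window 0): ALLOW
  req#2 t=1s (window 0): ALLOW
  req#3 t=2s (window 0): ALLOW
  req#4 t=3s (window 0): ALLOW
  req#5 t=4s (window 0): ALLOW
  req#6 t=5s (window 0): ALLOW
  req#7 t=6s (window 1): ALLOW
  req#8 t=6s (window 1): ALLOW
  req#9 t=7s (window 1): ALLOW
  req#10 t=8s (window 1): ALLOW
  req#11 t=9s (window 1): ALLOW
  req#12 t=10s (window 1): ALLOW
  req#13 t=11s (window 1): DENY

Allowed counts by window: 6 6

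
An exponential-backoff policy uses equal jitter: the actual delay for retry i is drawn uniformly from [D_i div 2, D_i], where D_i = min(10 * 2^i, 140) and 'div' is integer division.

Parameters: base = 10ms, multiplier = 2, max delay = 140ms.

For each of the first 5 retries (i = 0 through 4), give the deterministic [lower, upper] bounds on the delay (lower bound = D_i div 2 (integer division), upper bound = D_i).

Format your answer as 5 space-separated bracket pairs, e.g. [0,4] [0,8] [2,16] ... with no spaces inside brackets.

Answer: [5,10] [10,20] [20,40] [40,80] [70,140]

Derivation:
Computing bounds per retry:
  i=0: D_i=min(10*2^0,140)=10, bounds=[5,10]
  i=1: D_i=min(10*2^1,140)=20, bounds=[10,20]
  i=2: D_i=min(10*2^2,140)=40, bounds=[20,40]
  i=3: D_i=min(10*2^3,140)=80, bounds=[40,80]
  i=4: D_i=min(10*2^4,140)=140, bounds=[70,140]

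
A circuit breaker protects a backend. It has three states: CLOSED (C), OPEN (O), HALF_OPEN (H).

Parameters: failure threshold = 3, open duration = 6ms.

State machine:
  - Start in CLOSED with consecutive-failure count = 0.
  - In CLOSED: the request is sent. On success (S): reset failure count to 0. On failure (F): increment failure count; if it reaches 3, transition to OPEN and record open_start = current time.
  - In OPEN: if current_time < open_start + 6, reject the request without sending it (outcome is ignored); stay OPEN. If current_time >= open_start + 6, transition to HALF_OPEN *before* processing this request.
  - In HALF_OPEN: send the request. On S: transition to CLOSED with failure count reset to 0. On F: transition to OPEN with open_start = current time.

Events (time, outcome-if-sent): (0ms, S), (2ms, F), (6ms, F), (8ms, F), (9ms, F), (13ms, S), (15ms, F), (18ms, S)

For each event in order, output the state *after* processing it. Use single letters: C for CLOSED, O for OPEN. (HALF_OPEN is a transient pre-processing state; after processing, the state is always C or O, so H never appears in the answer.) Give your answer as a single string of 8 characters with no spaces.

Answer: CCCOOOOO

Derivation:
State after each event:
  event#1 t=0ms outcome=S: state=CLOSED
  event#2 t=2ms outcome=F: state=CLOSED
  event#3 t=6ms outcome=F: state=CLOSED
  event#4 t=8ms outcome=F: state=OPEN
  event#5 t=9ms outcome=F: state=OPEN
  event#6 t=13ms outcome=S: state=OPEN
  event#7 t=15ms outcome=F: state=OPEN
  event#8 t=18ms outcome=S: state=OPEN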